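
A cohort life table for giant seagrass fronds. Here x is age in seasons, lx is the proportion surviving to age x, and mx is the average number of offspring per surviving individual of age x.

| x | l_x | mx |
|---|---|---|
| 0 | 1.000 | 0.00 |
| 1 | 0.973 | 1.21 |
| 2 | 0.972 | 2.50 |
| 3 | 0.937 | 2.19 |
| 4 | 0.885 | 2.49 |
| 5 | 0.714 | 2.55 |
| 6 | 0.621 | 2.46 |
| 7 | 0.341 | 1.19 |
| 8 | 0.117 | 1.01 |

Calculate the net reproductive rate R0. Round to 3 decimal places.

11.735

lx·mx by age: 0, 1.17733, 2.43, 2.05203, 2.20365, 1.8207, 1.52766, 0.40579, 0.11817
R0 = Σ lx·mx = 11.73533 → 11.735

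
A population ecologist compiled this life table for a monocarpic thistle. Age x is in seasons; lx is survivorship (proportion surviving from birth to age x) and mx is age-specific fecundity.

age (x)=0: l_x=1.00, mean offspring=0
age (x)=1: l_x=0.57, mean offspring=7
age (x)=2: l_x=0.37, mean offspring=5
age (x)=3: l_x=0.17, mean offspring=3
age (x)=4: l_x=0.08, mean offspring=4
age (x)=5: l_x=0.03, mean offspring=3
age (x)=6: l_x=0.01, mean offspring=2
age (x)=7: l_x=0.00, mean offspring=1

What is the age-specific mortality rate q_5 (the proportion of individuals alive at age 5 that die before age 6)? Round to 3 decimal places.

0.667

q_5 = (l_5 − l_6) / l_5 = (0.03 − 0.01) / 0.03
     = 0.02 / 0.03 = 0.666667… → 0.667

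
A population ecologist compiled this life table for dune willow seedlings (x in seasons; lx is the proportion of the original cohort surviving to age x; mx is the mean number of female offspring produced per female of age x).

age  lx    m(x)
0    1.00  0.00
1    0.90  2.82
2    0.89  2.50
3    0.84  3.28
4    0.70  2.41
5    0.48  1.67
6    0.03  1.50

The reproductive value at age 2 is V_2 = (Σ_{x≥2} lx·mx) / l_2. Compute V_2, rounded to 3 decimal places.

8.442

lx·mx for x ≥ 2: 2.225, 2.7552, 1.687, 0.8016, 0.045 → sum = 7.5138
V_2 = 7.5138 / l_2 = 7.5138 / 0.89 = 8.442472… → 8.442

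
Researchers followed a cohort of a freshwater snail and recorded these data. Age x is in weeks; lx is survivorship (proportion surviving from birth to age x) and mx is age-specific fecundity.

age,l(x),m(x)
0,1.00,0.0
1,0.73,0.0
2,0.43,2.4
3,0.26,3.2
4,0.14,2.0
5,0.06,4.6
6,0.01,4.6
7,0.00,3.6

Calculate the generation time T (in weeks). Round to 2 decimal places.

lx·mx: 0, 0, 1.032, 0.832, 0.28, 0.276, 0.046, 0 → R0 = 2.466
x·lx·mx: 0, 0, 2.064, 2.496, 1.12, 1.38, 0.276, 0 → Σ = 7.336
T = 7.336 / 2.466 = 2.974858… → 2.97

2.97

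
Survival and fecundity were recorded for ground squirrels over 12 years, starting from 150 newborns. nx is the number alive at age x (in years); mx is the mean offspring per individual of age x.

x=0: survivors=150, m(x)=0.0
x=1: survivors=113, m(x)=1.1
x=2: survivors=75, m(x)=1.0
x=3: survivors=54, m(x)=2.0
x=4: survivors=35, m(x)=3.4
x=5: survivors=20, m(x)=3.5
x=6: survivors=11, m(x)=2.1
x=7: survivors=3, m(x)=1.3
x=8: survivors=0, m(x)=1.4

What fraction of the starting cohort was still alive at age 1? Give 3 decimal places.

0.753

l_1 = n_1/n_0 = 113/150 = 0.753333… → 0.753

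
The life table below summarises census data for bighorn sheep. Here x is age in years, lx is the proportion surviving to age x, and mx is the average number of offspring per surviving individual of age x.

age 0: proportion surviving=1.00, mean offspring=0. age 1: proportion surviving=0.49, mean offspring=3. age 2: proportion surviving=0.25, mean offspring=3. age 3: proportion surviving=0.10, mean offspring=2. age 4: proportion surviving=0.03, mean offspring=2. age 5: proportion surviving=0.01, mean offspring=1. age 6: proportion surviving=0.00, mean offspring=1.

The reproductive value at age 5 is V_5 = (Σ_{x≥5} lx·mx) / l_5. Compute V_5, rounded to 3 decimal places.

1.000

lx·mx for x ≥ 5: 0.01, 0 → sum = 0.01
V_5 = 0.01 / l_5 = 0.01 / 0.01 = 1 → 1.000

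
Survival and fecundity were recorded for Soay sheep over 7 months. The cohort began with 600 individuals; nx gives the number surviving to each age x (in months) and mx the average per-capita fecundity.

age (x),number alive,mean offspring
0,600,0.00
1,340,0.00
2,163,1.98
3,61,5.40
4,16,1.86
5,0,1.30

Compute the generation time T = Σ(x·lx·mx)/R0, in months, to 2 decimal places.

lx = nx/n0 = nx/600: 1, 0.56667…, 0.27167…, 0.10167…, 0.02667…, 0
lx·mx: 0, 0, 0.5379…, 0.549…, 0.0496…, 0 → R0 = 1.1365…
x·lx·mx: 0, 0, 1.0758…, 1.647…, 0.1984…, 0 → Σ = 2.9212…
T = 2.9212… / 1.1365… = 2.570348… → 2.57

2.57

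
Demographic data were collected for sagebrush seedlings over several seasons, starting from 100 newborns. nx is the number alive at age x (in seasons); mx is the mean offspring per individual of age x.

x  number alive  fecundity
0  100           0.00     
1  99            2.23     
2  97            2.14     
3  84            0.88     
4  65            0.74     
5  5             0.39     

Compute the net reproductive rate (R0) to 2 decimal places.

lx = nx/n0 = nx/100: 1, 0.99, 0.97, 0.84, 0.65, 0.05
lx·mx by age: 0, 2.2077, 2.0758, 0.7392, 0.481, 0.0195
R0 = Σ lx·mx = 5.5232 → 5.52

5.52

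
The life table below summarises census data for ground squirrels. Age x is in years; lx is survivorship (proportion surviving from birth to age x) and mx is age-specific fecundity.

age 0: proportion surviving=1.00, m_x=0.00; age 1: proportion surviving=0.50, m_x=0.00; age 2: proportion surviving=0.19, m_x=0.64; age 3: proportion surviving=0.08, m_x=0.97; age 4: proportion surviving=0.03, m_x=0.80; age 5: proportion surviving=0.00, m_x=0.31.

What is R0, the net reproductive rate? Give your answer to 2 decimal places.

0.22

lx·mx by age: 0, 0, 0.1216, 0.0776, 0.024, 0
R0 = Σ lx·mx = 0.2232 → 0.22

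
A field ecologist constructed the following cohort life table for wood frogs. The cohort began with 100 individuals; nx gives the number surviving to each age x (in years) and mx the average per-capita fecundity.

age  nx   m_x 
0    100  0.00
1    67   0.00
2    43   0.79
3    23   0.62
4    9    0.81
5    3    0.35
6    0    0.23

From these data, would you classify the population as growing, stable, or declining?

lx = nx/n0 = nx/100: 1, 0.67, 0.43, 0.23, 0.09, 0.03, 0
R0 = Σ lx·mx = 0 + 0 + 0.3397 + 0.1426 + 0.0729 + 0.0105 + 0 = 0.5657
R0 < 1, so the population is declining.

declining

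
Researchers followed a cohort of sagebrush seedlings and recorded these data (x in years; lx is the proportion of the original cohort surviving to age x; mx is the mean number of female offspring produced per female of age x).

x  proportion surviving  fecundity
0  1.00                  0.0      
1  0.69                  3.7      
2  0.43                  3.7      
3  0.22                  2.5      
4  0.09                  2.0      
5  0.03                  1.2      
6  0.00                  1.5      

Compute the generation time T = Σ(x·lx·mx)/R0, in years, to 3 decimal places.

lx·mx: 0, 2.553, 1.591, 0.55, 0.18, 0.036, 0 → R0 = 4.91
x·lx·mx: 0, 2.553, 3.182, 1.65, 0.72, 0.18, 0 → Σ = 8.285
T = 8.285 / 4.91 = 1.687373… → 1.687

1.687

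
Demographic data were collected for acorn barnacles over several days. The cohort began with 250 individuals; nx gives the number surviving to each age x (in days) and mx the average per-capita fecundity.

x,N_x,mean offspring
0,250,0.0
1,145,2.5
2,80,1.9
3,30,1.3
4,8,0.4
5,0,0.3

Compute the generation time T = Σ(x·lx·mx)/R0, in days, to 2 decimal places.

lx = nx/n0 = nx/250: 1, 0.58, 0.32, 0.12, 0.032, 0
lx·mx: 0, 1.45, 0.608, 0.156, 0.0128, 0 → R0 = 2.2268
x·lx·mx: 0, 1.45, 1.216, 0.468, 0.0512, 0 → Σ = 3.1852
T = 3.1852 / 2.2268 = 1.430393… → 1.43

1.43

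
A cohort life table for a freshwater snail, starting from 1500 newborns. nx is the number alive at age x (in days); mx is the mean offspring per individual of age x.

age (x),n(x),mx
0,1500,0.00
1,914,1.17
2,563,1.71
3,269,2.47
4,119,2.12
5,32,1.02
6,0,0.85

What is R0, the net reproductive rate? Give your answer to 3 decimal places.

1.988

lx = nx/n0 = nx/1500: 1, 0.60933…, 0.37533…, 0.17933…, 0.07933…, 0.02133…, 0
lx·mx by age: 0, 0.71292…, 0.64182…, 0.442953…, 0.168187…, 0.02176…, 0
R0 = Σ lx·mx = 1.98764… → 1.988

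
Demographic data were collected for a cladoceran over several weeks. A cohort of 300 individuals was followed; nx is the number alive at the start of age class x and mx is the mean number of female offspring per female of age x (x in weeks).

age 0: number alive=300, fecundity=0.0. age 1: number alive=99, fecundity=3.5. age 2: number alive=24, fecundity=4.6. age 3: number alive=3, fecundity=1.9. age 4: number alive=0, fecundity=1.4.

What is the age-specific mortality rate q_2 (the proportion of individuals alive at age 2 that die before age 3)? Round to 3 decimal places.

0.875

lx = nx/n0 = nx/300: 1, 0.33, 0.08, 0.01, 0
q_2 = (l_2 − l_3) / l_2 = (0.08 − 0.01) / 0.08
     = 0.07 / 0.08 = 0.875 → 0.875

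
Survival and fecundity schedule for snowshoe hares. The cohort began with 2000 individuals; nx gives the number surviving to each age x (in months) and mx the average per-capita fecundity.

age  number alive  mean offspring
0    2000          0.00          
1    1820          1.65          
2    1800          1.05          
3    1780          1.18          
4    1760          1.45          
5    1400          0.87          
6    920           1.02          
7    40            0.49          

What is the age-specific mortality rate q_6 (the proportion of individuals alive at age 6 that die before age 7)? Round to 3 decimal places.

lx = nx/n0 = nx/2000: 1, 0.91, 0.9, 0.89, 0.88, 0.7, 0.46, 0.02
q_6 = (l_6 − l_7) / l_6 = (0.46 − 0.02) / 0.46
     = 0.44 / 0.46 = 0.956522… → 0.957

0.957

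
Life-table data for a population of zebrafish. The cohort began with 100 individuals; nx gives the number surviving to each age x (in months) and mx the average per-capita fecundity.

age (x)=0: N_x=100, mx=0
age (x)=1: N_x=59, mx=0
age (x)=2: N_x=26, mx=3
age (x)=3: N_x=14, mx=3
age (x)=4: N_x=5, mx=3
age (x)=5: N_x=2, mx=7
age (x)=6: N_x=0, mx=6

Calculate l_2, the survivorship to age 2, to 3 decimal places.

l_2 = n_2/n_0 = 26/100 = 0.26 → 0.260

0.260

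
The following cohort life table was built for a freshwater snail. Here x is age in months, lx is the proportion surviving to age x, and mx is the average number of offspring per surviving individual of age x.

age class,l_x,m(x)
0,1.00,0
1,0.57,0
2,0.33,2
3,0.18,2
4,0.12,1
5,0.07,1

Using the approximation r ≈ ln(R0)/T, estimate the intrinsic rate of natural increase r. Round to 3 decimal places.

0.071

R0 = Σ lx·mx = 0 + 0 + 0.66 + 0.36 + 0.12 + 0.07 = 1.21
Σ x·lx·mx = 3.23; T = 3.23/1.21 = 2.66942…
r ≈ ln(R0)/T = ln(1.21)/2.66942… = 0.07141… → 0.071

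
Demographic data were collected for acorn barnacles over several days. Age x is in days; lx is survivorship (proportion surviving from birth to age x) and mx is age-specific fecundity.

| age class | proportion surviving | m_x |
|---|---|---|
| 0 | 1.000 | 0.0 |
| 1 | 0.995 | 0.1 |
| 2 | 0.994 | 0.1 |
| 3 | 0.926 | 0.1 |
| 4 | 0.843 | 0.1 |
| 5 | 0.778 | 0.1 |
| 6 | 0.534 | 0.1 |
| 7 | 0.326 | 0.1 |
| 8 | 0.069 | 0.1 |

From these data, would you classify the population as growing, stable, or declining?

declining

R0 = Σ lx·mx = 0 + 0.0995 + 0.0994 + 0.0926 + 0.0843 + 0.0778 + 0.0534 + 0.0326 + 0.0069 = 0.5465
R0 < 1, so the population is declining.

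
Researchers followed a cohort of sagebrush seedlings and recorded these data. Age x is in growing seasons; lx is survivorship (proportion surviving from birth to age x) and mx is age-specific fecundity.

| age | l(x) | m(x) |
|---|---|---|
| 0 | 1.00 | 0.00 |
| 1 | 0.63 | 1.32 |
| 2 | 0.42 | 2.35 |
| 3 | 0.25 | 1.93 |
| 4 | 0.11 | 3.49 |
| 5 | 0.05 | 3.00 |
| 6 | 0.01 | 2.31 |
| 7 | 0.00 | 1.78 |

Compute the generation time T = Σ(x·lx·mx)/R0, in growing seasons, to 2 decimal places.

2.34

lx·mx: 0, 0.8316, 0.987, 0.4825, 0.3839, 0.15, 0.0231, 0 → R0 = 2.8581
x·lx·mx: 0, 0.8316, 1.974, 1.4475, 1.5356, 0.75, 0.1386, 0 → Σ = 6.6773
T = 6.6773 / 2.8581 = 2.336272… → 2.34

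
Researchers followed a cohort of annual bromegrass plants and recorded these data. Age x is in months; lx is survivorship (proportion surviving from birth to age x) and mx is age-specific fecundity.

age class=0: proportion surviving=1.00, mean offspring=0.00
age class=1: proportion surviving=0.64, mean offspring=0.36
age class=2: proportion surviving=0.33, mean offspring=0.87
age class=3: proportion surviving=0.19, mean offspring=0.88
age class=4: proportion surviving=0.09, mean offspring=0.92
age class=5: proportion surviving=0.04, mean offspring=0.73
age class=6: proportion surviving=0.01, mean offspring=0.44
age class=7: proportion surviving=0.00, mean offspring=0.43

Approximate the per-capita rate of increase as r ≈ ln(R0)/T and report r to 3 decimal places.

-0.098

R0 = Σ lx·mx = 0 + 0.2304 + 0.2871 + 0.1672 + 0.0828 + 0.0292 + 0.0044 + 0 = 0.8011
Σ x·lx·mx = 1.8098; T = 1.8098/0.8011 = 2.25914…
r ≈ ln(R0)/T = ln(0.8011)/2.25914… = -0.09817… → -0.098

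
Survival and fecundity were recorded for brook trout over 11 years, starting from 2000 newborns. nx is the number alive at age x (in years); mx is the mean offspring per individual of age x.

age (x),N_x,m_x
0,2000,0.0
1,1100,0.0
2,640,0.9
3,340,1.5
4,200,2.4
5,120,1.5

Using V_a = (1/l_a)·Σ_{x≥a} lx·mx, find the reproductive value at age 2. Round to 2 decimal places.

2.73

lx = nx/n0 = nx/2000: 1, 0.55, 0.32, 0.17, 0.1, 0.06
lx·mx for x ≥ 2: 0.288, 0.255, 0.24, 0.09 → sum = 0.873
V_2 = 0.873 / l_2 = 0.873 / 0.32 = 2.728125 → 2.73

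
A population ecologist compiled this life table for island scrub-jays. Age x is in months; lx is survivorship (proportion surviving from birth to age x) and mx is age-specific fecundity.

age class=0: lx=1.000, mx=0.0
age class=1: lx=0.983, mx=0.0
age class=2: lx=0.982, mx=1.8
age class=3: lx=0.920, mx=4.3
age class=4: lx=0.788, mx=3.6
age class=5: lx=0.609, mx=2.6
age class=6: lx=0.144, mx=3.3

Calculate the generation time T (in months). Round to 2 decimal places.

lx·mx: 0, 0, 1.7676, 3.956, 2.8368, 1.5834, 0.4752 → R0 = 10.619
x·lx·mx: 0, 0, 3.5352, 11.868, 11.3472, 7.917, 2.8512 → Σ = 37.5186
T = 37.5186 / 10.619 = 3.533158… → 3.53

3.53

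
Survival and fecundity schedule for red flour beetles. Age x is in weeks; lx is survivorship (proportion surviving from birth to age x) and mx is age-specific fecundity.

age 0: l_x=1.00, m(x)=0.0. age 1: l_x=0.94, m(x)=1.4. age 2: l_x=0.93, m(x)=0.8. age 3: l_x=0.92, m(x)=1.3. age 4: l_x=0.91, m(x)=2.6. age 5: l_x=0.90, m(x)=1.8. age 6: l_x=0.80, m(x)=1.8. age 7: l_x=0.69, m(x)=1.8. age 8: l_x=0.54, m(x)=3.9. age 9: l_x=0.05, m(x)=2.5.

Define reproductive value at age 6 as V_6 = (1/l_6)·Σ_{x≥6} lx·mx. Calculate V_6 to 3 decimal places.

lx·mx for x ≥ 6: 1.44, 1.242, 2.106, 0.125 → sum = 4.913
V_6 = 4.913 / l_6 = 4.913 / 0.8 = 6.14125 → 6.141

6.141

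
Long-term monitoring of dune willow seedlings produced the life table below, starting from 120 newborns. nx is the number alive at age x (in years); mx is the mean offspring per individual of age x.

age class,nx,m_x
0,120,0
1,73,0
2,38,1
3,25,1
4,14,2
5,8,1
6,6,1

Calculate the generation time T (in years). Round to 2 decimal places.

3.23

lx = nx/n0 = nx/120: 1, 0.60833…, 0.31667…, 0.20833…, 0.11667…, 0.06667…, 0.05
lx·mx: 0, 0, 0.316667…, 0.208333…, 0.233333…, 0.066667…, 0.05 → R0 = 0.875…
x·lx·mx: 0, 0, 0.633333…, 0.625…, 0.933333…, 0.333333…, 0.3 → Σ = 2.825…
T = 2.825… / 0.875… = 3.228571… → 3.23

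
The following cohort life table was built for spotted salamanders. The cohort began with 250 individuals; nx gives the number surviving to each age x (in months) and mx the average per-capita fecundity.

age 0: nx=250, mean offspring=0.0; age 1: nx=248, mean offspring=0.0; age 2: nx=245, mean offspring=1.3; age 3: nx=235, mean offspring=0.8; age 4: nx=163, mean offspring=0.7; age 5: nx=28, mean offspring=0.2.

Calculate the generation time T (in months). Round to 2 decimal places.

lx = nx/n0 = nx/250: 1, 0.992, 0.98, 0.94, 0.652, 0.112
lx·mx: 0, 0, 1.274, 0.752, 0.4564, 0.0224 → R0 = 2.5048
x·lx·mx: 0, 0, 2.548, 2.256, 1.8256, 0.112 → Σ = 6.7416
T = 6.7416 / 2.5048 = 2.691472… → 2.69

2.69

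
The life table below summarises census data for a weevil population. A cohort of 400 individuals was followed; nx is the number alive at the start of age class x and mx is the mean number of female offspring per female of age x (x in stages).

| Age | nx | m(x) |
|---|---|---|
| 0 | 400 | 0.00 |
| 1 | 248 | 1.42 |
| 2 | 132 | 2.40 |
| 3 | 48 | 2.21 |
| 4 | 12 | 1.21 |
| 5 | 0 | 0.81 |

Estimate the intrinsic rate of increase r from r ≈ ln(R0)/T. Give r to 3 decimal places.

lx = nx/n0 = nx/400: 1, 0.62, 0.33, 0.12, 0.03, 0
R0 = Σ lx·mx = 0 + 0.8804 + 0.792 + 0.2652 + 0.0363 + 0 = 1.9739
Σ x·lx·mx = 3.4052; T = 3.4052/1.9739 = 1.72511…
r ≈ ln(R0)/T = ln(1.9739)/1.72511… = 0.39418… → 0.394

0.394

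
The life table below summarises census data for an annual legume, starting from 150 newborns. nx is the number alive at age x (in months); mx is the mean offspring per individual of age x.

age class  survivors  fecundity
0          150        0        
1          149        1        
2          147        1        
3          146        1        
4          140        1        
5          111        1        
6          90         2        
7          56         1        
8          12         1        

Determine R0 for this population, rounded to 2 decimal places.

lx = nx/n0 = nx/150: 1, 0.99333…, 0.98, 0.97333…, 0.93333…, 0.74, 0.6, 0.37333…, 0.08
lx·mx by age: 0, 0.993333…, 0.98, 0.973333…, 0.933333…, 0.74, 1.2, 0.373333…, 0.08
R0 = Σ lx·mx = 6.273333… → 6.27

6.27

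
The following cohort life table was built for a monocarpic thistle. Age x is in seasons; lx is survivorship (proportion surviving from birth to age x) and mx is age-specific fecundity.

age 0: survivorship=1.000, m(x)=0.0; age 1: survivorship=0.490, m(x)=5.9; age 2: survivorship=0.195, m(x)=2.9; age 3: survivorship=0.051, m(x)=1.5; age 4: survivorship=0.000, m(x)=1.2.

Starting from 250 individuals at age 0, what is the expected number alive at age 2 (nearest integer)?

Expected survivors = N0 · l_2 = 250 × 0.195 = 48.75 → 49

49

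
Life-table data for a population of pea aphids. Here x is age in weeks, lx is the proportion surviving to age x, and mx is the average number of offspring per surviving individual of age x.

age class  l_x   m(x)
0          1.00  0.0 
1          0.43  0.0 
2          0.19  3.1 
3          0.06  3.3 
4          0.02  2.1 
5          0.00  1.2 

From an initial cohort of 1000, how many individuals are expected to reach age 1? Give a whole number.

Expected survivors = N0 · l_1 = 1000 × 0.43 = 430 → 430

430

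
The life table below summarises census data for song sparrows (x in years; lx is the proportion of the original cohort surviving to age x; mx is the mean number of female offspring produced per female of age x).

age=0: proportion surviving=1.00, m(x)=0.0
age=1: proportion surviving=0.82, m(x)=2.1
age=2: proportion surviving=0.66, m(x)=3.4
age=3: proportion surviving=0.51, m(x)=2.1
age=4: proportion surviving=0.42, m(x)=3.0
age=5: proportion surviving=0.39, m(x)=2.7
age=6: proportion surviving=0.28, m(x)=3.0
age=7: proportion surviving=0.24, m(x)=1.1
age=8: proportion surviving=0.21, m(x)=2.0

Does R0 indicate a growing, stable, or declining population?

R0 = Σ lx·mx = 0 + 1.722 + 2.244 + 1.071 + 1.26 + 1.053 + 0.84 + 0.264 + 0.42 = 8.874
R0 > 1, so the population is growing.

growing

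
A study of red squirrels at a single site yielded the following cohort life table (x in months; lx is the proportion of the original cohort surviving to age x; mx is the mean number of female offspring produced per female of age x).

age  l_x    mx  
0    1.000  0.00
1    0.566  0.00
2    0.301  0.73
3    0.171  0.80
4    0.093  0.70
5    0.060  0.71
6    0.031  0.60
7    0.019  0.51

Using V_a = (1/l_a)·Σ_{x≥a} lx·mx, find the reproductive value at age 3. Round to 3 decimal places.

lx·mx for x ≥ 3: 0.1368, 0.0651, 0.0426, 0.0186, 0.00969 → sum = 0.27279
V_3 = 0.27279 / l_3 = 0.27279 / 0.171 = 1.595263… → 1.595

1.595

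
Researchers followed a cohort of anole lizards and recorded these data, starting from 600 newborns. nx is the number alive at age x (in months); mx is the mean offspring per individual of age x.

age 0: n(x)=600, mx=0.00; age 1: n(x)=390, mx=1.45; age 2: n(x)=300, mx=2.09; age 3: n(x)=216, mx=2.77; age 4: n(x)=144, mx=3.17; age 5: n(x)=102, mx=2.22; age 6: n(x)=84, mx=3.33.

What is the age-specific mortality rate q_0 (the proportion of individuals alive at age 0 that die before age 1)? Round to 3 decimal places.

0.350

lx = nx/n0 = nx/600: 1, 0.65, 0.5, 0.36, 0.24, 0.17, 0.14
q_0 = (l_0 − l_1) / l_0 = (1 − 0.65) / 1
     = 0.35 / 1 = 0.35 → 0.350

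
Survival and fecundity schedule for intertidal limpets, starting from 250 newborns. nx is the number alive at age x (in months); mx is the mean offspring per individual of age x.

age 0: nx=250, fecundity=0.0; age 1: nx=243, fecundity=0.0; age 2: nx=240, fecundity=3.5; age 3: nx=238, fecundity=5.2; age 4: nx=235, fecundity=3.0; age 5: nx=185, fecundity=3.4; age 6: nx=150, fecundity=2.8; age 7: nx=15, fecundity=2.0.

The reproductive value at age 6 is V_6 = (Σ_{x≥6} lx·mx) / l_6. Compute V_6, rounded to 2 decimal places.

3.00

lx = nx/n0 = nx/250: 1, 0.972, 0.96, 0.952, 0.94, 0.74, 0.6, 0.06
lx·mx for x ≥ 6: 1.68, 0.12 → sum = 1.8
V_6 = 1.8 / l_6 = 1.8 / 0.6 = 3 → 3.00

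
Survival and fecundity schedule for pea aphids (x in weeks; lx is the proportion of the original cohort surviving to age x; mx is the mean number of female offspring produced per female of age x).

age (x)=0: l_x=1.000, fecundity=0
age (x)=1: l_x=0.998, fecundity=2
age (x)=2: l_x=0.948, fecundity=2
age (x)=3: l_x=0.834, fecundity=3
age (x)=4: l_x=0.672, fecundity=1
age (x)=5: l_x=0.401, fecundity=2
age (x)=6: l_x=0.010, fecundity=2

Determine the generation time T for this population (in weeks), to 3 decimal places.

lx·mx: 0, 1.996, 1.896, 2.502, 0.672, 0.802, 0.02 → R0 = 7.888
x·lx·mx: 0, 1.996, 3.792, 7.506, 2.688, 4.01, 0.12 → Σ = 20.112
T = 20.112 / 7.888 = 2.549696… → 2.550

2.550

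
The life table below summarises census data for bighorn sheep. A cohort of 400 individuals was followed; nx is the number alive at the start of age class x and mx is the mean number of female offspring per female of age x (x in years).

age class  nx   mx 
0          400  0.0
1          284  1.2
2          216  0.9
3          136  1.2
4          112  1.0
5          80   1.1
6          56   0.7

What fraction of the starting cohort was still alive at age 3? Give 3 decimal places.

0.340

l_3 = n_3/n_0 = 136/400 = 0.34 → 0.340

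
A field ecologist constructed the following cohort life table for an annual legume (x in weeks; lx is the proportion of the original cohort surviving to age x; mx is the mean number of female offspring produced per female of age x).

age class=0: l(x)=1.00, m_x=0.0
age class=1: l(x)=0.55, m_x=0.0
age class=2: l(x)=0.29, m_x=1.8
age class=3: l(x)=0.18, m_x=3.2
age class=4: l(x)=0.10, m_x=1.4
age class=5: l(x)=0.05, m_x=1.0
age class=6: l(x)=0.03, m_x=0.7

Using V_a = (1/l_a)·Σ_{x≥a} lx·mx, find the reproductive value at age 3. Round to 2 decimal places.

4.37

lx·mx for x ≥ 3: 0.576, 0.14, 0.05, 0.021 → sum = 0.787
V_3 = 0.787 / l_3 = 0.787 / 0.18 = 4.372222… → 4.37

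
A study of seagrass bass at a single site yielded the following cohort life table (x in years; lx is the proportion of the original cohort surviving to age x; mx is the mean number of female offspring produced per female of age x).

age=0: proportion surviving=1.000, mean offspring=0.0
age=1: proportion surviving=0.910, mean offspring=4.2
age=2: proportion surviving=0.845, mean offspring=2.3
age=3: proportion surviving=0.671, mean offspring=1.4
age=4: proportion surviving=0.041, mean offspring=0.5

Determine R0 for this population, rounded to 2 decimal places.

lx·mx by age: 0, 3.822, 1.9435, 0.9394, 0.0205
R0 = Σ lx·mx = 6.7254 → 6.73

6.73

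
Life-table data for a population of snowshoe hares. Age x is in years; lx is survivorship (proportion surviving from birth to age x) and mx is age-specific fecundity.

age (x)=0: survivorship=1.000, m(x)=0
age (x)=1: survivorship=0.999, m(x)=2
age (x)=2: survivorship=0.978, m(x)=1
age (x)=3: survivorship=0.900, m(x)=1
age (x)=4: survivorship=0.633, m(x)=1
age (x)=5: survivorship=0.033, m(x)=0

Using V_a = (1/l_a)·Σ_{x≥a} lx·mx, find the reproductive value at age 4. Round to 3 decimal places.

1.000

lx·mx for x ≥ 4: 0.633, 0 → sum = 0.633
V_4 = 0.633 / l_4 = 0.633 / 0.633 = 1 → 1.000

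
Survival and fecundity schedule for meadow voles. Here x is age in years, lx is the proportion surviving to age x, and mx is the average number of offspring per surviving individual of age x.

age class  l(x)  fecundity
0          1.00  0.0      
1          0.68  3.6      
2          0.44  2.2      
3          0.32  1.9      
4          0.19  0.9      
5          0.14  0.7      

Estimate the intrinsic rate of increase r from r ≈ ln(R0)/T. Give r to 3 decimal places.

0.847

R0 = Σ lx·mx = 0 + 2.448 + 0.968 + 0.608 + 0.171 + 0.098 = 4.293
Σ x·lx·mx = 7.382; T = 7.382/4.293 = 1.71954…
r ≈ ln(R0)/T = ln(4.293)/1.71954… = 0.84731… → 0.847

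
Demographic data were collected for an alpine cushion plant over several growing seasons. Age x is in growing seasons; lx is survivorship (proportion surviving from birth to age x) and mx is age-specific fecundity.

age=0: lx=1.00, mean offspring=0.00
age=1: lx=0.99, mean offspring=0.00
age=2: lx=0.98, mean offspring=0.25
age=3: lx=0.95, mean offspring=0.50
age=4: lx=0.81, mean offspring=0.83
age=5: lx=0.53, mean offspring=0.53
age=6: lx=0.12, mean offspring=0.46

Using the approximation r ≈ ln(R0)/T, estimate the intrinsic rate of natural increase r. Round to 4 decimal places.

R0 = Σ lx·mx = 0 + 0 + 0.245 + 0.475 + 0.6723 + 0.2809 + 0.0552 = 1.7284
Σ x·lx·mx = 6.3399; T = 6.3399/1.7284 = 3.66807…
r ≈ ln(R0)/T = ln(1.7284)/3.66807… = 0.149178… → 0.1492

0.1492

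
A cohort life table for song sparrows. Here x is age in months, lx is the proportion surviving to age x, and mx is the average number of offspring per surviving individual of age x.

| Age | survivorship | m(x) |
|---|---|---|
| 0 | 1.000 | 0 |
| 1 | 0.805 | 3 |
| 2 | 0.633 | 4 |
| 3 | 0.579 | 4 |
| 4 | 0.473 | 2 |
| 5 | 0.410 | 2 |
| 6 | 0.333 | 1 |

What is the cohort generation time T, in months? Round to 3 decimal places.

lx·mx: 0, 2.415, 2.532, 2.316, 0.946, 0.82, 0.333 → R0 = 9.362
x·lx·mx: 0, 2.415, 5.064, 6.948, 3.784, 4.1, 1.998 → Σ = 24.309
T = 24.309 / 9.362 = 2.596561… → 2.597

2.597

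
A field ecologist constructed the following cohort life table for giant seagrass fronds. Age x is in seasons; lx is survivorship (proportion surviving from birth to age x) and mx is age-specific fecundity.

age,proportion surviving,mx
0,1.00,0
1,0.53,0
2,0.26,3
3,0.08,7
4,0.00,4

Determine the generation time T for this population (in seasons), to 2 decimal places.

2.42

lx·mx: 0, 0, 0.78, 0.56, 0 → R0 = 1.34
x·lx·mx: 0, 0, 1.56, 1.68, 0 → Σ = 3.24
T = 3.24 / 1.34 = 2.41791… → 2.42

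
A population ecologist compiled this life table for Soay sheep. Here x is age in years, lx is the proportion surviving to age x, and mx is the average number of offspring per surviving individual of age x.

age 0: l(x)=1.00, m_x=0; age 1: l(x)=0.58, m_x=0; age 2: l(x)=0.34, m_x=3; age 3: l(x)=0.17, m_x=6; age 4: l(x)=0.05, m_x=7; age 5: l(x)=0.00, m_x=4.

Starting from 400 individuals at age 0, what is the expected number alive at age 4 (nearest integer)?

Expected survivors = N0 · l_4 = 400 × 0.05 = 20 → 20

20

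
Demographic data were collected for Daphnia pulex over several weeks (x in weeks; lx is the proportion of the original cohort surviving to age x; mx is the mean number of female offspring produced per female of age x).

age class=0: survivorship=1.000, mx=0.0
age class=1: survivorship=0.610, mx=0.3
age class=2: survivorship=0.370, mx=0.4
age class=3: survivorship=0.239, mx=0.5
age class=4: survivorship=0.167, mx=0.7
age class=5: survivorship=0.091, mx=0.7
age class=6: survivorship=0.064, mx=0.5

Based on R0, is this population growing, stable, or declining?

R0 = Σ lx·mx = 0 + 0.183 + 0.148 + 0.1195 + 0.1169 + 0.0637 + 0.032 = 0.6631
R0 < 1, so the population is declining.

declining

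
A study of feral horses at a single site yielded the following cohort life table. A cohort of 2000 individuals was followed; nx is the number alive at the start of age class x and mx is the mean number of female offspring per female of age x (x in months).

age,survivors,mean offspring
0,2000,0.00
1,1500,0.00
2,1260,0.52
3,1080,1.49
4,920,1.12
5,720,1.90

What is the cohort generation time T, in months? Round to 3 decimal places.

3.667

lx = nx/n0 = nx/2000: 1, 0.75, 0.63, 0.54, 0.46, 0.36
lx·mx: 0, 0, 0.3276, 0.8046, 0.5152, 0.684 → R0 = 2.3314
x·lx·mx: 0, 0, 0.6552, 2.4138, 2.0608, 3.42 → Σ = 8.5498
T = 8.5498 / 2.3314 = 3.667239… → 3.667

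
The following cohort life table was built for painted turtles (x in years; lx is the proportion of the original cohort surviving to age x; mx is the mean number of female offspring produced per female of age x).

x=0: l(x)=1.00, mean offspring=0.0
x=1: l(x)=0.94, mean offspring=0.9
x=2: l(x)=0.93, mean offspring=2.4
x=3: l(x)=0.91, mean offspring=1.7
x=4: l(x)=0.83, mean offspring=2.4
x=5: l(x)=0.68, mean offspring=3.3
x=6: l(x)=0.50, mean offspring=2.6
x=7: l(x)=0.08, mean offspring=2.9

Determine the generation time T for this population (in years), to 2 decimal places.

3.71

lx·mx: 0, 0.846, 2.232, 1.547, 1.992, 2.244, 1.3, 0.232 → R0 = 10.393
x·lx·mx: 0, 0.846, 4.464, 4.641, 7.968, 11.22, 7.8, 1.624 → Σ = 38.563
T = 38.563 / 10.393 = 3.710478… → 3.71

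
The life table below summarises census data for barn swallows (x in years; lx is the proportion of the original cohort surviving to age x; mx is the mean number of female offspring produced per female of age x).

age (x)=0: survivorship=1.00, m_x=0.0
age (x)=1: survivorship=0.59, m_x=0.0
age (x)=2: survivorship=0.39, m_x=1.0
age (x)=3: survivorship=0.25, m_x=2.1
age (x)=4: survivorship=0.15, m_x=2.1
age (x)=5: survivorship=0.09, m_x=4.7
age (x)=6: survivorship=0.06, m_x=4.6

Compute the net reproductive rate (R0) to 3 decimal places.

1.929

lx·mx by age: 0, 0, 0.39, 0.525, 0.315, 0.423, 0.276
R0 = Σ lx·mx = 1.929 → 1.929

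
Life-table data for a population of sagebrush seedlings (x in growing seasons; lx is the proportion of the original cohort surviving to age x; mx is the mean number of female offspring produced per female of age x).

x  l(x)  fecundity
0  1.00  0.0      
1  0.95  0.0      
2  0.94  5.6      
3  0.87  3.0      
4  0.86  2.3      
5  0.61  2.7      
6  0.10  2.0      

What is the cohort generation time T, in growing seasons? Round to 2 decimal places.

3.05

lx·mx: 0, 0, 5.264, 2.61, 1.978, 1.647, 0.2 → R0 = 11.699
x·lx·mx: 0, 0, 10.528, 7.83, 7.912, 8.235, 1.2 → Σ = 35.705
T = 35.705 / 11.699 = 3.05197… → 3.05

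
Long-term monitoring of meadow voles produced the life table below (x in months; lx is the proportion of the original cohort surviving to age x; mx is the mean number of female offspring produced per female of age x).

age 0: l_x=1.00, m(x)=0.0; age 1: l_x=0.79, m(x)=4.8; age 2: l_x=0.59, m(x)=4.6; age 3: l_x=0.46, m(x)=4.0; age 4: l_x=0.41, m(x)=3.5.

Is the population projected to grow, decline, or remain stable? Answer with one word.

growing

R0 = Σ lx·mx = 0 + 3.792 + 2.714 + 1.84 + 1.435 = 9.781
R0 > 1, so the population is growing.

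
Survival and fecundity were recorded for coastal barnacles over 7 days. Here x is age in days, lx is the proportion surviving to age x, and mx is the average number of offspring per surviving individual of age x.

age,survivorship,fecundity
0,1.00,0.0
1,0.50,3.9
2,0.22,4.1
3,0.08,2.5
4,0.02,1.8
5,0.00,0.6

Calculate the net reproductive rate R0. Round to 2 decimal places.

lx·mx by age: 0, 1.95, 0.902, 0.2, 0.036, 0
R0 = Σ lx·mx = 3.088 → 3.09

3.09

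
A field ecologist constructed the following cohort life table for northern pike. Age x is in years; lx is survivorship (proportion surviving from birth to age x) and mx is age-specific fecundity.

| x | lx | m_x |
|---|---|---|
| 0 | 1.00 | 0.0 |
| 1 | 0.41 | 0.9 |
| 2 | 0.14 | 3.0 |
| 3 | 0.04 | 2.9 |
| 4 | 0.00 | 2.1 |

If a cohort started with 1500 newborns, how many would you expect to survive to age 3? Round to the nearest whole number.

60

Expected survivors = N0 · l_3 = 1500 × 0.04 = 60 → 60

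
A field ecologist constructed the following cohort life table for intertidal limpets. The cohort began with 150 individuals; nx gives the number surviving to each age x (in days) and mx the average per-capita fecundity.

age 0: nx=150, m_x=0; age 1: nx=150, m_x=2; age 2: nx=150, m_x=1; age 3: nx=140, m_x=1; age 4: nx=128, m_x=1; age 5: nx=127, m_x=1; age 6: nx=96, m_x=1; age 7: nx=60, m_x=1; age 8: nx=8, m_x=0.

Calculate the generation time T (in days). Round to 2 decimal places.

3.16

lx = nx/n0 = nx/150: 1, 1, 1, 0.93333…, 0.85333…, 0.84667…, 0.64, 0.4, 0.05333…
lx·mx: 0, 2, 1, 0.933333…, 0.853333…, 0.846667…, 0.64, 0.4, 0 → R0 = 6.673333…
x·lx·mx: 0, 2, 2, 2.8…, 3.413333…, 4.233333…, 3.84, 2.8, 0 → Σ = 21.086667…
T = 21.086667… / 6.673333… = 3.15984… → 3.16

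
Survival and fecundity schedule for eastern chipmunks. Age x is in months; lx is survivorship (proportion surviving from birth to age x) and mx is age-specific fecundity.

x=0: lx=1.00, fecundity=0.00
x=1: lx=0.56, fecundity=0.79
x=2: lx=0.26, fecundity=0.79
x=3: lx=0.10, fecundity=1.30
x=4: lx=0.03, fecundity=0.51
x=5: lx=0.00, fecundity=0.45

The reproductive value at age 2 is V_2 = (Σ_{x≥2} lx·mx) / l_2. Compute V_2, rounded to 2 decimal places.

1.35

lx·mx for x ≥ 2: 0.2054, 0.13, 0.0153, 0 → sum = 0.3507
V_2 = 0.3507 / l_2 = 0.3507 / 0.26 = 1.348846… → 1.35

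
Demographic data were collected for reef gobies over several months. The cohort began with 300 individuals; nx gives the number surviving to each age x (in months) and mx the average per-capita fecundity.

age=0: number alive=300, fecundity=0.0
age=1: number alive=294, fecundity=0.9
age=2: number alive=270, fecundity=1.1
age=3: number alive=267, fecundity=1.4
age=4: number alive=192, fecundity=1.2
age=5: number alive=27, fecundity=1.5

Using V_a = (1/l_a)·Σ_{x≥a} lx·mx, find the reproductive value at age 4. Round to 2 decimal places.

lx = nx/n0 = nx/300: 1, 0.98, 0.9, 0.89, 0.64, 0.09
lx·mx for x ≥ 4: 0.768, 0.135 → sum = 0.903
V_4 = 0.903 / l_4 = 0.903 / 0.64 = 1.410938… → 1.41

1.41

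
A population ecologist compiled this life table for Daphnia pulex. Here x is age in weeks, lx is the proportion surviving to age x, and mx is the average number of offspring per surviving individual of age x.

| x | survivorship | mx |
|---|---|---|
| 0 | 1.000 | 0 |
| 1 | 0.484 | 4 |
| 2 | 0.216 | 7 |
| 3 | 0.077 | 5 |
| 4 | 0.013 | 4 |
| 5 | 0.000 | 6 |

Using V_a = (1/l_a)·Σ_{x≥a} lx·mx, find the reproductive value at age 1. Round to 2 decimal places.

lx·mx for x ≥ 1: 1.936, 1.512, 0.385, 0.052, 0 → sum = 3.885
V_1 = 3.885 / l_1 = 3.885 / 0.484 = 8.02686… → 8.03

8.03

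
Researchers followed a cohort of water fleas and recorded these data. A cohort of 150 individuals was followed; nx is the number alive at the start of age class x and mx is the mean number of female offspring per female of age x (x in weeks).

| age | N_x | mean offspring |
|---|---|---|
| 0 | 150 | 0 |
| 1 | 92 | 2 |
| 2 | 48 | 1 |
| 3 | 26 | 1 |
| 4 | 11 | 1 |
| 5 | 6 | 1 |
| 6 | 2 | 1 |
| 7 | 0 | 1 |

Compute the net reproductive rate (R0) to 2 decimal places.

1.85

lx = nx/n0 = nx/150: 1, 0.61333…, 0.32, 0.17333…, 0.07333…, 0.04, 0.01333…, 0
lx·mx by age: 0, 1.226667…, 0.32, 0.173333…, 0.073333…, 0.04, 0.013333…, 0
R0 = Σ lx·mx = 1.846667… → 1.85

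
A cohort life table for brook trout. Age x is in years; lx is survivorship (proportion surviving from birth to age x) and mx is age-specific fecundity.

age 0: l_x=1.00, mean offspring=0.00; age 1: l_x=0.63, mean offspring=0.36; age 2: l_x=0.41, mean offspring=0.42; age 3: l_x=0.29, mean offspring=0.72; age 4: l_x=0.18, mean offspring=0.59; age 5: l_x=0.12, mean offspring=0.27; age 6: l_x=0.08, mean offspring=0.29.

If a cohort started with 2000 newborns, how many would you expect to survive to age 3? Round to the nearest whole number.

Expected survivors = N0 · l_3 = 2000 × 0.29 = 580 → 580

580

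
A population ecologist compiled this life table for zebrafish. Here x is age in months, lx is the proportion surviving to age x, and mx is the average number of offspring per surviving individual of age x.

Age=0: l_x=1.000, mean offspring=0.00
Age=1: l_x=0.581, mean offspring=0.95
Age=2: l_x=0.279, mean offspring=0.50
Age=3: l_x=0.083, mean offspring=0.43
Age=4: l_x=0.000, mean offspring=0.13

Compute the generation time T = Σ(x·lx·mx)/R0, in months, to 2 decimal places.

1.29

lx·mx: 0, 0.55195, 0.1395, 0.03569, 0 → R0 = 0.72714
x·lx·mx: 0, 0.55195, 0.279, 0.10707, 0 → Σ = 0.93802
T = 0.93802 / 0.72714 = 1.290013… → 1.29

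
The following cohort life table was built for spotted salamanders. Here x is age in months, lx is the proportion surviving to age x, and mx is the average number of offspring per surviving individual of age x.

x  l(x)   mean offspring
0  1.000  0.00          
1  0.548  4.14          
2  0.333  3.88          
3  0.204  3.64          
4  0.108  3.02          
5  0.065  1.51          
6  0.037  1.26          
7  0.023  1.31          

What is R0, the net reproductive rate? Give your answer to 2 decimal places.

4.80

lx·mx by age: 0, 2.26872, 1.29204, 0.74256, 0.32616, 0.09815, 0.04662, 0.03013
R0 = Σ lx·mx = 4.80438 → 4.80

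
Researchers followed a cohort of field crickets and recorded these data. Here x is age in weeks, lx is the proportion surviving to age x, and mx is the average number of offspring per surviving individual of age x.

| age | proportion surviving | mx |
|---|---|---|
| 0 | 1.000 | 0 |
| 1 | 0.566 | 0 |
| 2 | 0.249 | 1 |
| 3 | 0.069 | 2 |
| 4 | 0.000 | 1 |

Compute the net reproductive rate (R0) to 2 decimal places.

0.39

lx·mx by age: 0, 0, 0.249, 0.138, 0
R0 = Σ lx·mx = 0.387 → 0.39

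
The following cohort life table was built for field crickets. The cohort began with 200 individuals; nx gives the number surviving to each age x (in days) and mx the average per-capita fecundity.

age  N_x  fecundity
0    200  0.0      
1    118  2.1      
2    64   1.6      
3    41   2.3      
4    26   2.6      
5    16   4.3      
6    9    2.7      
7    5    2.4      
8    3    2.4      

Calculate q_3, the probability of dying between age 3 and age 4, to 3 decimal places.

0.366

lx = nx/n0 = nx/200: 1, 0.59, 0.32, 0.205, 0.13, 0.08, 0.045, 0.025, 0.015
q_3 = (l_3 − l_4) / l_3 = (0.205 − 0.13) / 0.205
     = 0.075 / 0.205 = 0.365854… → 0.366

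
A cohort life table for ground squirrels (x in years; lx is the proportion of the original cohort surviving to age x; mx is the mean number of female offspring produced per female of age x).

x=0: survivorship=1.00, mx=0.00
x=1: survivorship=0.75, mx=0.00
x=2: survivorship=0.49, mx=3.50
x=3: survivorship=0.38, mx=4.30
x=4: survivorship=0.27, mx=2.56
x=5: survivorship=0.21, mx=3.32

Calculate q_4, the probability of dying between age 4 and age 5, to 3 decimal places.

q_4 = (l_4 − l_5) / l_4 = (0.27 − 0.21) / 0.27
     = 0.06 / 0.27 = 0.222222… → 0.222

0.222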